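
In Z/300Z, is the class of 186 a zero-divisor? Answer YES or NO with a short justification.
gcd(186, 300) = 6 > 1, so 186 is not a unit in Z/300Z. In Z/nZ every nonzero non-unit is a zero-divisor: explicitly, take b = 300/gcd = 50 ≠ 0 (mod 300); then 186·50 = 9300 = 31·300, i.e. 186·50 ≡ 0 (mod 300). So 186 is a zero-divisor.

Final answer: YES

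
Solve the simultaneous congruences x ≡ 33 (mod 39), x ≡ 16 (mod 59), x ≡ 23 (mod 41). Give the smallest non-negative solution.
The moduli 39, 59, 41 are pairwise coprime, so by the CRT there is a unique solution mod 39·59·41 = 94341.
Solve by successive substitution. Start with x ≡ 33 (mod 39).
  Combine with x ≡ 16 (mod 59): write x = 33 + 39·t and require 33 + 39·t ≡ 16 (mod 59), i.e. 39·t ≡ 16 − 33 ≡ 42 (mod 59). Since 39^(−1) ≡ 56 (mod 59), t ≡ 56·42 ≡ 51 (mod 59). So x ≡ 33 + 39·51 = 2022 (mod 2301).
  Combine with x ≡ 23 (mod 41): write x = 2022 + 2301·t and require 2022 + 2301·t ≡ 23 (mod 41), i.e. 2301·t ≡ 23 − 2022 ≡ 10 (mod 41). Since 2301^(−1) ≡ 33 (mod 41) (2301 ≡ 5 (mod 41)), t ≡ 33·10 ≡ 2 (mod 41). So x ≡ 2022 + 2301·2 = 6624 (mod 94341).
Unique solution in [0, 94341): x = 6624.

Final answer: x ≡ 6624 (mod 94341); the representative in [0, 94341) is 6624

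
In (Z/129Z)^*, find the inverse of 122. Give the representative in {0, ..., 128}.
122^(−1) ≡ 92 (mod 129)

Apply the extended Euclidean algorithm to (129, 122), tracking rows (r, s, t) with s·129 + t·122 = r. Each division r_prev = q·r_cur + r_new produces the new row as (previous row) − q·(current row):
  row A: (129, 1, 0)   [1·129 + 0·122 = 129]
  row B: (122, 0, 1)   [0·129 + 1·122 = 122]
  129 = 1·122 + 7   → row C = row A − 1·row B = (7, 1, −1)   [check: 1·129 − 1·122 = 7]
  122 = 17·7 + 3   → row D = row B − 17·row C = (3, −17, 18)   [check: −17·129 + 18·122 = 3]
  7 = 2·3 + 1   → row E = row C − 2·row D = (1, 35, −37)   [check: 35·129 − 37·122 = 1]
  3 = 3·1 + 0   → remainder 0, stop. gcd = 1 (last nonzero row E).
The gcd is 1, so 122 is invertible mod 129. The last nonzero row gives 35·129 − 37·122 = 1, so t = −37. So 122^(−1) ≡ −37 ≡ 92 (mod 129). Verify: 122 · 92 = 11224 ≡ 1 (mod 129). ✓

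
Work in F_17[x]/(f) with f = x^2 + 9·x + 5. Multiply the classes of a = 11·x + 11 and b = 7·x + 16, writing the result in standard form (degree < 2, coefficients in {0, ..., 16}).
a · b ≡ 2·x + 12 (mod f(x))

Multiply as integer polynomials: a · b = 77·x^2 + 253·x + 176. Reducing coefficients mod 17: a · b ≡ 9·x^2 + 15·x + 6. Now divide by f(x) = x^2 + 9·x + 5 in F_17[x], eliminating the leading term at each step:
  leading term 9·x^2: subtract (9)·f(x) = 9·x^2 + 13·x + 11, leaving 2·x + 12 (coefficients mod 17)
The degree is now < 2, so this is the remainder. Hence a · b ≡ 2·x + 12 in F_17[x]/(f).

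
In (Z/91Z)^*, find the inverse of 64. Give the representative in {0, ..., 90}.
Apply the extended Euclidean algorithm to (91, 64), tracking rows (r, s, t) with s·91 + t·64 = r. Each division r_prev = q·r_cur + r_new produces the new row as (previous row) − q·(current row):
  row A: (91, 1, 0)   [1·91 + 0·64 = 91]
  row B: (64, 0, 1)   [0·91 + 1·64 = 64]
  91 = 1·64 + 27   → row C = row A − 1·row B = (27, 1, −1)   [check: 1·91 − 1·64 = 27]
  64 = 2·27 + 10   → row D = row B − 2·row C = (10, −2, 3)   [check: −2·91 + 3·64 = 10]
  27 = 2·10 + 7   → row E = row C − 2·row D = (7, 5, −7)   [check: 5·91 − 7·64 = 7]
  10 = 1·7 + 3   → row F = row D − 1·row E = (3, −7, 10)   [check: −7·91 + 10·64 = 3]
  7 = 2·3 + 1   → row G = row E − 2·row F = (1, 19, −27)   [check: 19·91 − 27·64 = 1]
  3 = 3·1 + 0   → remainder 0, stop. gcd = 1 (last nonzero row G).
The gcd is 1, so 64 is invertible mod 91. The last nonzero row gives 19·91 − 27·64 = 1, so t = −27. So 64^(−1) ≡ −27 ≡ 64 (mod 91). Verify: 64 · 64 = 4096 ≡ 1 (mod 91). ✓

Final answer: 64^(−1) ≡ 64 (mod 91)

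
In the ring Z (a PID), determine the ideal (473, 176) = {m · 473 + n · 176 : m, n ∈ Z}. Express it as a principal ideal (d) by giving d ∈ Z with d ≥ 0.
In the PID Z, (a, b) is generated by gcd(a, b). Compute gcd(473, 176) with the extended Euclidean algorithm, tracking rows (r, s, t) with s·473 + t·176 = r:
  row A: (473, 1, 0)   [1·473 + 0·176 = 473]
  row B: (176, 0, 1)   [0·473 + 1·176 = 176]
  473 = 2·176 + 121   → row C = row A − 2·row B = (121, 1, −2)   [check: 1·473 − 2·176 = 121]
  176 = 1·121 + 55   → row D = row B − 1·row C = (55, −1, 3)   [check: −1·473 + 3·176 = 55]
  121 = 2·55 + 11   → row E = row C − 2·row D = (11, 3, −8)   [check: 3·473 − 8·176 = 11]
  55 = 5·11 + 0   → remainder 0, stop. gcd = 11 (last nonzero row E).
So gcd(473, 176) = 11, with Bézout identity 3·473 − 8·176 = 11. Containment (⊇): the Bézout identity exhibits 11 as an element of (473, 176), giving (11) ⊆ (473, 176). Containment (⊆): since 11 | 473 and 11 | 176 (473 = 11·43, 176 = 11·16), every Z-linear combination of 473 and 176 is divisible by 11, so (473, 176) ⊆ (11). Therefore (473, 176) = (11), d = 11.

Final answer: (473, 176) = (11); d = 11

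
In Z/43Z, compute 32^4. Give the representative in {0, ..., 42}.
Use repeated squaring. Binary(4) = 100. Walk through the bits of the exponent 4 left-to-right: at each bit after the leading one, square the running value, then multiply by 32 if the bit is 1 (always reducing mod 43):
  bit 1 = 1 (leading): start with 32.
  bit 2 = 0: square 32^2 = 1024 ≡ 35 (mod 43).
  bit 3 = 0: square 35^2 = 1225 ≡ 21 (mod 43).
Final value: 32^4 ≡ 21 (mod 43).

Final answer: 21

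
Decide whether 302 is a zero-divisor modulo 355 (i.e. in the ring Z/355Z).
gcd(302, 355) = 1, so 302 is a unit in Z/355Z (it has a multiplicative inverse). A unit cannot be a zero-divisor: if 302·b ≡ 0 then multiplying both sides by 302^(−1) gives b ≡ 0. So 302 is not a zero-divisor.

Final answer: NO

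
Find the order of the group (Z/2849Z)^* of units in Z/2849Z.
(Z/2849Z)^* consists of the classes a with gcd(a, 2849) = 1, so its order is φ(2849). φ is multiplicative, with φ(p^e) = p^e − p^(e−1). Factorise 2849 = 7 · 11 · 37. Then
  φ(2849) = (7 − 1) · (11 − 1) · (37 − 1) = 6 · 10 · 36 = 2160.
Thus |(Z/2849Z)^*| = 2160.

Final answer: |(Z/2849Z)^*| = 2160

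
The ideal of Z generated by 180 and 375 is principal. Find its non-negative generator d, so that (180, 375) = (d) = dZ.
(180, 375) = (15); d = 15

In the PID Z, (a, b) is generated by gcd(a, b). Compute gcd(375, 180) with the extended Euclidean algorithm, tracking rows (r, s, t) with s·375 + t·180 = r:
  row A: (375, 1, 0)   [1·375 + 0·180 = 375]
  row B: (180, 0, 1)   [0·375 + 1·180 = 180]
  375 = 2·180 + 15   → row C = row A − 2·row B = (15, 1, −2)   [check: 1·375 − 2·180 = 15]
  180 = 12·15 + 0   → remainder 0, stop. gcd = 15 (last nonzero row C).
So gcd(180, 375) = 15, with Bézout identity 1·375 − 2·180 = 15. Containment (⊇): the Bézout identity exhibits 15 as an element of (180, 375), giving (15) ⊆ (180, 375). Containment (⊆): since 15 | 180 and 15 | 375 (180 = 15·12, 375 = 15·25), every Z-linear combination of 180 and 375 is divisible by 15, so (180, 375) ⊆ (15). Therefore (180, 375) = (15), d = 15.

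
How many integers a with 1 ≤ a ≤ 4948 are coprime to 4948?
2472

The number of a ∈ {1, ..., 4948} with gcd(a, 4948) = 1 is by definition Euler's totient φ(4948). φ is multiplicative, with φ(p^e) = p^e − p^(e−1). Factorise 4948 = 2^2 · 1237. Then
  φ(4948) = (2^2 − 2^1) · (1237 − 1) = 2 · 1236 = 2472.
So there are 2472 such integers.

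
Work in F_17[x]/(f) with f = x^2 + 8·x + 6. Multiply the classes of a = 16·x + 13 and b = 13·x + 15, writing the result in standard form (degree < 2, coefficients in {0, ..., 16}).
Multiply as integer polynomials: a · b = 208·x^2 + 409·x + 195. Reducing coefficients mod 17: a · b ≡ 4·x^2 + x + 8. Now divide by f(x) = x^2 + 8·x + 6 in F_17[x], eliminating the leading term at each step:
  leading term 4·x^2: subtract (4)·f(x) = 4·x^2 + 15·x + 7, leaving 3·x + 1 (coefficients mod 17)
The degree is now < 2, so this is the remainder. Hence a · b ≡ 3·x + 1 in F_17[x]/(f).

Final answer: a · b ≡ 3·x + 1 (mod f(x))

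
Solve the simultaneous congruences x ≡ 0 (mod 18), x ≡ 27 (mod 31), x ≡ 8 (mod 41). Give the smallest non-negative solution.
The moduli 18, 31, 41 are pairwise coprime, so by the CRT there is a unique solution mod 18·31·41 = 22878.
Solve by successive substitution. Start with x ≡ 0 (mod 18).
  Combine with x ≡ 27 (mod 31): write x = 18·t and require 18·t ≡ 27 (mod 31). Since 18^(−1) ≡ 19 (mod 31), t ≡ 19·27 ≡ 17 (mod 31). So x ≡ 18·17 = 306 (mod 558).
  Combine with x ≡ 8 (mod 41): write x = 306 + 558·t and require 306 + 558·t ≡ 8 (mod 41), i.e. 558·t ≡ 8 − 306 ≡ 30 (mod 41). Since 558^(−1) ≡ 23 (mod 41) (558 ≡ 25 (mod 41)), t ≡ 23·30 ≡ 34 (mod 41). So x ≡ 306 + 558·34 = 19278 (mod 22878).
Unique solution in [0, 22878): x = 19278.

Final answer: x ≡ 19278 (mod 22878); the representative in [0, 22878) is 19278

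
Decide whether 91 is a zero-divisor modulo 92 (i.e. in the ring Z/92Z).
gcd(91, 92) = 1, so 91 is a unit in Z/92Z (it has a multiplicative inverse). A unit cannot be a zero-divisor: if 91·b ≡ 0 then multiplying both sides by 91^(−1) gives b ≡ 0. So 91 is not a zero-divisor.

Final answer: NO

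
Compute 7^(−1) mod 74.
7^(−1) ≡ 53 (mod 74)

Apply the extended Euclidean algorithm to (74, 7), tracking rows (r, s, t) with s·74 + t·7 = r. Each division r_prev = q·r_cur + r_new produces the new row as (previous row) − q·(current row):
  row A: (74, 1, 0)   [1·74 + 0·7 = 74]
  row B: (7, 0, 1)   [0·74 + 1·7 = 7]
  74 = 10·7 + 4   → row C = row A − 10·row B = (4, 1, −10)   [check: 1·74 − 10·7 = 4]
  7 = 1·4 + 3   → row D = row B − 1·row C = (3, −1, 11)   [check: −1·74 + 11·7 = 3]
  4 = 1·3 + 1   → row E = row C − 1·row D = (1, 2, −21)   [check: 2·74 − 21·7 = 1]
  3 = 3·1 + 0   → remainder 0, stop. gcd = 1 (last nonzero row E).
The gcd is 1, so 7 is invertible mod 74. The last nonzero row gives 2·74 − 21·7 = 1, so t = −21. So 7^(−1) ≡ −21 ≡ 53 (mod 74). Verify: 7 · 53 = 371 ≡ 1 (mod 74). ✓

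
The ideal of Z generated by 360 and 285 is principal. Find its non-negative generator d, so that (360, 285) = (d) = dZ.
In the PID Z, (a, b) is generated by gcd(a, b). Compute gcd(360, 285) with the extended Euclidean algorithm, tracking rows (r, s, t) with s·360 + t·285 = r:
  row A: (360, 1, 0)   [1·360 + 0·285 = 360]
  row B: (285, 0, 1)   [0·360 + 1·285 = 285]
  360 = 1·285 + 75   → row C = row A − 1·row B = (75, 1, −1)   [check: 1·360 − 1·285 = 75]
  285 = 3·75 + 60   → row D = row B − 3·row C = (60, −3, 4)   [check: −3·360 + 4·285 = 60]
  75 = 1·60 + 15   → row E = row C − 1·row D = (15, 4, −5)   [check: 4·360 − 5·285 = 15]
  60 = 4·15 + 0   → remainder 0, stop. gcd = 15 (last nonzero row E).
So gcd(360, 285) = 15, with Bézout identity 4·360 − 5·285 = 15. Containment (⊇): the Bézout identity exhibits 15 as an element of (360, 285), giving (15) ⊆ (360, 285). Containment (⊆): since 15 | 360 and 15 | 285 (360 = 15·24, 285 = 15·19), every Z-linear combination of 360 and 285 is divisible by 15, so (360, 285) ⊆ (15). Therefore (360, 285) = (15), d = 15.

Final answer: (360, 285) = (15); d = 15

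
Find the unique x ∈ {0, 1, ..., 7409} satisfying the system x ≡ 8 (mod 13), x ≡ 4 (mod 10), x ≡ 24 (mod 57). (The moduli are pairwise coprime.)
x ≡ 4584 (mod 7410); the representative in [0, 7410) is 4584

The moduli 13, 10, 57 are pairwise coprime, so by the CRT there is a unique solution mod 13·10·57 = 7410.
Solve by successive substitution. Start with x ≡ 8 (mod 13).
  Combine with x ≡ 4 (mod 10): write x = 8 + 13·t and require 8 + 13·t ≡ 4 (mod 10), i.e. 13·t ≡ 4 − 8 ≡ 6 (mod 10). Since 13^(−1) ≡ 7 (mod 10) (13 ≡ 3 (mod 10)), t ≡ 7·6 ≡ 2 (mod 10). So x ≡ 8 + 13·2 = 34 (mod 130).
  Combine with x ≡ 24 (mod 57): write x = 34 + 130·t and require 34 + 130·t ≡ 24 (mod 57), i.e. 130·t ≡ 24 − 34 ≡ 47 (mod 57). Since 130^(−1) ≡ 25 (mod 57) (130 ≡ 16 (mod 57)), t ≡ 25·47 ≡ 35 (mod 57). So x ≡ 34 + 130·35 = 4584 (mod 7410).
Unique solution in [0, 7410): x = 4584.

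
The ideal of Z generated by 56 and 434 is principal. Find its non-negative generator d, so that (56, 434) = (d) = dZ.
(56, 434) = (14); d = 14

In the PID Z, (a, b) is generated by gcd(a, b). Compute gcd(434, 56) with the extended Euclidean algorithm, tracking rows (r, s, t) with s·434 + t·56 = r:
  row A: (434, 1, 0)   [1·434 + 0·56 = 434]
  row B: (56, 0, 1)   [0·434 + 1·56 = 56]
  434 = 7·56 + 42   → row C = row A − 7·row B = (42, 1, −7)   [check: 1·434 − 7·56 = 42]
  56 = 1·42 + 14   → row D = row B − 1·row C = (14, −1, 8)   [check: −1·434 + 8·56 = 14]
  42 = 3·14 + 0   → remainder 0, stop. gcd = 14 (last nonzero row D).
So gcd(56, 434) = 14, with Bézout identity −1·434 + 8·56 = 14. Containment (⊇): the Bézout identity exhibits 14 as an element of (56, 434), giving (14) ⊆ (56, 434). Containment (⊆): since 14 | 56 and 14 | 434 (56 = 14·4, 434 = 14·31), every Z-linear combination of 56 and 434 is divisible by 14, so (56, 434) ⊆ (14). Therefore (56, 434) = (14), d = 14.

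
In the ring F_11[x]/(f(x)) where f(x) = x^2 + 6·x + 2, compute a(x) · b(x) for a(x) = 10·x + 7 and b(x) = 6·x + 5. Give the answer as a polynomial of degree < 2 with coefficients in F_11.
a · b ≡ 7·x + 3 (mod f(x))

Multiply as integer polynomials: a · b = 60·x^2 + 92·x + 35. Reducing coefficients mod 11: a · b ≡ 5·x^2 + 4·x + 2. Now divide by f(x) = x^2 + 6·x + 2 in F_11[x], eliminating the leading term at each step:
  leading term 5·x^2: subtract (5)·f(x) = 5·x^2 + 8·x + 10, leaving 7·x + 3 (coefficients mod 11)
The degree is now < 2, so this is the remainder. Hence a · b ≡ 7·x + 3 in F_11[x]/(f).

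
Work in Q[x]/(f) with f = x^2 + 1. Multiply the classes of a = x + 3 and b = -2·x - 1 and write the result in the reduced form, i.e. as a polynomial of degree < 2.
First multiply in Q[x] without reducing: a · b = -2·x^2 - 7·x - 3. Now divide by f(x) = x^2 + 1, eliminating the leading term at each step:
  leading term -2·x^2: subtract (-2)·f(x) = -2·x^2 - 2, leaving -7·x - 1
The degree is now < 2, so this is the remainder. Hence a · b ≡ -7·x - 1 in Q[x]/(f).

Final answer: a · b ≡ -7·x - 1 (mod f(x))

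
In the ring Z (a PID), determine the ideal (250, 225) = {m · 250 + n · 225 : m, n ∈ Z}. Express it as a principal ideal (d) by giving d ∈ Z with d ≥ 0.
(250, 225) = (25); d = 25

In the PID Z, (a, b) is generated by gcd(a, b). Compute gcd(250, 225) with the extended Euclidean algorithm, tracking rows (r, s, t) with s·250 + t·225 = r:
  row A: (250, 1, 0)   [1·250 + 0·225 = 250]
  row B: (225, 0, 1)   [0·250 + 1·225 = 225]
  250 = 1·225 + 25   → row C = row A − 1·row B = (25, 1, −1)   [check: 1·250 − 1·225 = 25]
  225 = 9·25 + 0   → remainder 0, stop. gcd = 25 (last nonzero row C).
So gcd(250, 225) = 25, with Bézout identity 1·250 − 1·225 = 25. Containment (⊇): the Bézout identity exhibits 25 as an element of (250, 225), giving (25) ⊆ (250, 225). Containment (⊆): since 25 | 250 and 25 | 225 (250 = 25·10, 225 = 25·9), every Z-linear combination of 250 and 225 is divisible by 25, so (250, 225) ⊆ (25). Therefore (250, 225) = (25), d = 25.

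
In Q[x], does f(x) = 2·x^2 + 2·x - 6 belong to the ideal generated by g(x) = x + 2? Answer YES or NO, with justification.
NO

In Q[x] the ideal (g) consists of all multiples of g, so f ∈ (g) iff g | f, i.e. iff the remainder of f on division by g is 0. Divide f by g (g is monic, so eliminate the leading term of the running remainder at each step):
  leading term 2·x^2: subtract (2·x)·g(x) = 2·x^2 + 4·x, leaving -2·x - 6
  leading term -2·x: subtract (-2)·g(x) = -2·x - 4, leaving -2
The remainder r(x) = -2 ≠ 0 (and deg r < deg g), so g ∤ f, i.e. f ∉ (g).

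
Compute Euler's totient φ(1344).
φ is multiplicative, with φ(p^e) = p^e − p^(e−1). Factorise 1344 = 2^6 · 3 · 7. Then
  φ(1344) = (2^6 − 2^5) · (3 − 1) · (7 − 1) = 32 · 2 · 6 = 384.

Final answer: φ(1344) = 384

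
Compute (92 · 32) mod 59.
53

Reduce the factors first: 92 ≡ 33 (mod 59), so 92 · 32 ≡ 33 · 32 (mod 59). 33 · 32 = 1056. Dividing by 59: 1056 = 17·59 + 53. So (92 · 32) mod 59 = 53.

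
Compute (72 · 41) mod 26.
14

Reduce the factors first: 72 ≡ 20, 41 ≡ 15 (mod 26), so 72 · 41 ≡ 20 · 15 (mod 26). 20 · 15 = 300. Dividing by 26: 300 = 11·26 + 14. So (72 · 41) mod 26 = 14.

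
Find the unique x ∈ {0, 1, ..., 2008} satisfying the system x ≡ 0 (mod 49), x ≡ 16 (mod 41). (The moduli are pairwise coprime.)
The moduli 49, 41 are pairwise coprime, so by the CRT there is a unique solution mod 49·41 = 2009.
Solve by successive substitution. Start with x ≡ 0 (mod 49).
  Combine with x ≡ 16 (mod 41): write x = 49·t and require 49·t ≡ 16 (mod 41). Since 49^(−1) ≡ 36 (mod 41) (49 ≡ 8 (mod 41)), t ≡ 36·16 ≡ 2 (mod 41). So x ≡ 49·2 = 98 (mod 2009).
Unique solution in [0, 2009): x = 98.

Final answer: x ≡ 98 (mod 2009); the representative in [0, 2009) is 98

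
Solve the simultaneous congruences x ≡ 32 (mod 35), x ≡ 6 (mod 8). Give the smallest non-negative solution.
x ≡ 102 (mod 280); the representative in [0, 280) is 102

The moduli 35, 8 are pairwise coprime, so by the CRT there is a unique solution mod 35·8 = 280.
Solve by successive substitution. Start with x ≡ 32 (mod 35).
  Combine with x ≡ 6 (mod 8): write x = 32 + 35·t and require 32 + 35·t ≡ 6 (mod 8), i.e. 35·t ≡ 6 − 32 ≡ 6 (mod 8). Since 35^(−1) ≡ 3 (mod 8) (35 ≡ 3 (mod 8)), t ≡ 3·6 ≡ 2 (mod 8). So x ≡ 32 + 35·2 = 102 (mod 280).
Unique solution in [0, 280): x = 102.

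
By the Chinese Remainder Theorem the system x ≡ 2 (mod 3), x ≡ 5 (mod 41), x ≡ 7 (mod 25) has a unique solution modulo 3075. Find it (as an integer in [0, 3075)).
The moduli 3, 41, 25 are pairwise coprime, so by the CRT there is a unique solution mod 3·41·25 = 3075.
Solve by successive substitution. Start with x ≡ 2 (mod 3).
  Combine with x ≡ 5 (mod 41): write x = 2 + 3·t and require 2 + 3·t ≡ 5 (mod 41), i.e. 3·t ≡ 5 − 2 ≡ 3 (mod 41). Since 3^(−1) ≡ 14 (mod 41), t ≡ 14·3 ≡ 1 (mod 41). So x ≡ 2 + 3·1 = 5 (mod 123).
  Combine with x ≡ 7 (mod 25): write x = 5 + 123·t and require 5 + 123·t ≡ 7 (mod 25), i.e. 123·t ≡ 7 − 5 ≡ 2 (mod 25). Since 123^(−1) ≡ 12 (mod 25) (123 ≡ 23 (mod 25)), t ≡ 12·2 ≡ 24 (mod 25). So x ≡ 5 + 123·24 = 2957 (mod 3075).
Unique solution in [0, 3075): x = 2957.

Final answer: x ≡ 2957 (mod 3075); the representative in [0, 3075) is 2957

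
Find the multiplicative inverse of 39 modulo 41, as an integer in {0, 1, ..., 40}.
39^(−1) ≡ 20 (mod 41)

Apply the extended Euclidean algorithm to (41, 39), tracking rows (r, s, t) with s·41 + t·39 = r. Each division r_prev = q·r_cur + r_new produces the new row as (previous row) − q·(current row):
  row A: (41, 1, 0)   [1·41 + 0·39 = 41]
  row B: (39, 0, 1)   [0·41 + 1·39 = 39]
  41 = 1·39 + 2   → row C = row A − 1·row B = (2, 1, −1)   [check: 1·41 − 1·39 = 2]
  39 = 19·2 + 1   → row D = row B − 19·row C = (1, −19, 20)   [check: −19·41 + 20·39 = 1]
  2 = 2·1 + 0   → remainder 0, stop. gcd = 1 (last nonzero row D).
The gcd is 1, so 39 is invertible mod 41. The last nonzero row gives −19·41 + 20·39 = 1, so t = 20. So 39^(−1) ≡ 20 (mod 41). Verify: 39 · 20 = 780 ≡ 1 (mod 41). ✓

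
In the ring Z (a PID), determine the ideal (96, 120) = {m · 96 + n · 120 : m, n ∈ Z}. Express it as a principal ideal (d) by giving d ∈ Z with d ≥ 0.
In the PID Z, (a, b) is generated by gcd(a, b). Compute gcd(120, 96) with the extended Euclidean algorithm, tracking rows (r, s, t) with s·120 + t·96 = r:
  row A: (120, 1, 0)   [1·120 + 0·96 = 120]
  row B: (96, 0, 1)   [0·120 + 1·96 = 96]
  120 = 1·96 + 24   → row C = row A − 1·row B = (24, 1, −1)   [check: 1·120 − 1·96 = 24]
  96 = 4·24 + 0   → remainder 0, stop. gcd = 24 (last nonzero row C).
So gcd(96, 120) = 24, with Bézout identity 1·120 − 1·96 = 24. Containment (⊇): the Bézout identity exhibits 24 as an element of (96, 120), giving (24) ⊆ (96, 120). Containment (⊆): since 24 | 96 and 24 | 120 (96 = 24·4, 120 = 24·5), every Z-linear combination of 96 and 120 is divisible by 24, so (96, 120) ⊆ (24). Therefore (96, 120) = (24), d = 24.

Final answer: (96, 120) = (24); d = 24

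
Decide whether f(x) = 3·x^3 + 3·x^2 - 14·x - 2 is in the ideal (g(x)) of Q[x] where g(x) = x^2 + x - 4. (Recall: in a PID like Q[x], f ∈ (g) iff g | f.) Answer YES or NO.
In Q[x] the ideal (g) consists of all multiples of g, so f ∈ (g) iff g | f, i.e. iff the remainder of f on division by g is 0. Divide f by g (g is monic, so eliminate the leading term of the running remainder at each step):
  leading term 3·x^3: subtract (3·x)·g(x) = 3·x^3 + 3·x^2 - 12·x, leaving -2·x - 2
The remainder r(x) = -2·x - 2 ≠ 0 (and deg r < deg g), so g ∤ f, i.e. f ∉ (g).

Final answer: NO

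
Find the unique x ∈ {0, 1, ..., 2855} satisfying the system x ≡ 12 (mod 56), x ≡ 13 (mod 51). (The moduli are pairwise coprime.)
x ≡ 2308 (mod 2856); the representative in [0, 2856) is 2308

The moduli 56, 51 are pairwise coprime, so by the CRT there is a unique solution mod 56·51 = 2856.
Solve by successive substitution. Start with x ≡ 12 (mod 56).
  Combine with x ≡ 13 (mod 51): write x = 12 + 56·t and require 12 + 56·t ≡ 13 (mod 51), i.e. 56·t ≡ 13 − 12 ≡ 1 (mod 51). Since 56^(−1) ≡ 41 (mod 51) (56 ≡ 5 (mod 51)), t ≡ 41·1 ≡ 41 (mod 51). So x ≡ 12 + 56·41 = 2308 (mod 2856).
Unique solution in [0, 2856): x = 2308.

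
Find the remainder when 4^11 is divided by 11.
4

Use repeated squaring. Binary(11) = 1011. Walk through the bits of the exponent 11 left-to-right: at each bit after the leading one, square the running value, then multiply by 4 if the bit is 1 (always reducing mod 11):
  bit 1 = 1 (leading): start with 4.
  bit 2 = 0: square 4^2 = 16 ≡ 5 (mod 11).
  bit 3 = 1: square 5^2 = 25 ≡ 3; bit is 1, so multiply 3·4 = 12 ≡ 1 (mod 11).
  bit 4 = 1: square 1^2 = 1; bit is 1, so multiply 1·4 = 4 (mod 11).
Final value: 4^11 ≡ 4 (mod 11).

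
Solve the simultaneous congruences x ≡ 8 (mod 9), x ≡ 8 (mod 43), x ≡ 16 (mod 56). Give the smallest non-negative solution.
x ≡ 12392 (mod 21672); the representative in [0, 21672) is 12392

The moduli 9, 43, 56 are pairwise coprime, so by the CRT there is a unique solution mod 9·43·56 = 21672.
Solve by successive substitution. Start with x ≡ 8 (mod 9).
  Combine with x ≡ 8 (mod 43): write x = 8 + 9·t and require 8 + 9·t ≡ 8 (mod 43), i.e. 9·t ≡ 8 − 8 ≡ 0 (mod 43). Since 9^(−1) ≡ 24 (mod 43), t ≡ 24·0 ≡ 0 (mod 43). So x ≡ 8 + 9·0 = 8 (mod 387).
  Combine with x ≡ 16 (mod 56): write x = 8 + 387·t and require 8 + 387·t ≡ 16 (mod 56), i.e. 387·t ≡ 16 − 8 ≡ 8 (mod 56). Since 387^(−1) ≡ 11 (mod 56) (387 ≡ 51 (mod 56)), t ≡ 11·8 ≡ 32 (mod 56). So x ≡ 8 + 387·32 = 12392 (mod 21672).
Unique solution in [0, 21672): x = 12392.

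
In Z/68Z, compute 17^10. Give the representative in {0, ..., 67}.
Use repeated squaring. Binary(10) = 1010. Walk through the bits of the exponent 10 left-to-right: at each bit after the leading one, square the running value, then multiply by 17 if the bit is 1 (always reducing mod 68):
  bit 1 = 1 (leading): start with 17.
  bit 2 = 0: square 17^2 = 289 ≡ 17 (mod 68).
  bit 3 = 1: square 17^2 = 289 ≡ 17; bit is 1, so multiply 17·17 = 289 ≡ 17 (mod 68).
  bit 4 = 0: square 17^2 = 289 ≡ 17 (mod 68).
Final value: 17^10 ≡ 17 (mod 68).

Final answer: 17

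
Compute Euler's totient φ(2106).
φ is multiplicative, with φ(p^e) = p^e − p^(e−1). Factorise 2106 = 2 · 3^4 · 13. Then
  φ(2106) = (2 − 1) · (3^4 − 3^3) · (13 − 1) = 1 · 54 · 12 = 648.

Final answer: φ(2106) = 648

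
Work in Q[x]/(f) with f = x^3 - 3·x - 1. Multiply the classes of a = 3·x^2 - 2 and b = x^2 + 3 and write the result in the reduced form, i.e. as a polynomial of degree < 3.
First multiply in Q[x] without reducing: a · b = 3·x^4 + 7·x^2 - 6. Now divide by f(x) = x^3 - 3·x - 1, eliminating the leading term at each step:
  leading term 3·x^4: subtract (3·x)·f(x) = 3·x^4 - 9·x^2 - 3·x, leaving 16·x^2 + 3·x - 6
The degree is now < 3, so this is the remainder. Hence a · b ≡ 16·x^2 + 3·x - 6 in Q[x]/(f).

Final answer: a · b ≡ 16·x^2 + 3·x - 6 (mod f(x))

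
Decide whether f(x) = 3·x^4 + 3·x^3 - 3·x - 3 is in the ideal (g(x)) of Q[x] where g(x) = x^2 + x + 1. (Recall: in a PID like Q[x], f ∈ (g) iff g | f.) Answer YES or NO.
In Q[x] the ideal (g) consists of all multiples of g, so f ∈ (g) iff g | f, i.e. iff the remainder of f on division by g is 0. Divide f by g (g is monic, so eliminate the leading term of the running remainder at each step):
  leading term 3·x^4: subtract (3·x^2)·g(x) = 3·x^4 + 3·x^3 + 3·x^2, leaving -3·x^2 - 3·x - 3
  leading term -3·x^2: subtract (-3)·g(x) = -3·x^2 - 3·x - 3, leaving 0
The remainder is 0, so f(x) = g(x) · h(x) with h(x) = 3·x^2 - 3. Hence g | f, i.e. f ∈ (g).

Final answer: YES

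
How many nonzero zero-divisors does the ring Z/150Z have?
In Z/150Z each nonzero element is either a unit (gcd with 150 is 1) or a zero-divisor (gcd > 1). The number of units is φ(150): factorise 150 = 2 · 3 · 5^2, so φ(150) = (2 − 1) · (3 − 1) · (5^2 − 5^1) = 1 · 2 · 20 = 40. The nonzero elements number 150 − 1 = 149. Hence the nonzero zero-divisors number 149 − 40 = 109.

Final answer: Z/150Z has 109 nonzero zero-divisors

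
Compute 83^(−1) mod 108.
83^(−1) ≡ 95 (mod 108)

Apply the extended Euclidean algorithm to (108, 83), tracking rows (r, s, t) with s·108 + t·83 = r. Each division r_prev = q·r_cur + r_new produces the new row as (previous row) − q·(current row):
  row A: (108, 1, 0)   [1·108 + 0·83 = 108]
  row B: (83, 0, 1)   [0·108 + 1·83 = 83]
  108 = 1·83 + 25   → row C = row A − 1·row B = (25, 1, −1)   [check: 1·108 − 1·83 = 25]
  83 = 3·25 + 8   → row D = row B − 3·row C = (8, −3, 4)   [check: −3·108 + 4·83 = 8]
  25 = 3·8 + 1   → row E = row C − 3·row D = (1, 10, −13)   [check: 10·108 − 13·83 = 1]
  8 = 8·1 + 0   → remainder 0, stop. gcd = 1 (last nonzero row E).
The gcd is 1, so 83 is invertible mod 108. The last nonzero row gives 10·108 − 13·83 = 1, so t = −13. So 83^(−1) ≡ −13 ≡ 95 (mod 108). Verify: 83 · 95 = 7885 ≡ 1 (mod 108). ✓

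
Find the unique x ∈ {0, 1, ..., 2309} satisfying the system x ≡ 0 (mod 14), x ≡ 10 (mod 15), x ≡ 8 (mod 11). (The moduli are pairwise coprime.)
The moduli 14, 15, 11 are pairwise coprime, so by the CRT there is a unique solution mod 14·15·11 = 2310.
Solve by successive substitution. Start with x ≡ 0 (mod 14).
  Combine with x ≡ 10 (mod 15): write x = 14·t and require 14·t ≡ 10 (mod 15). Since 14^(−1) ≡ 14 (mod 15), t ≡ 14·10 ≡ 5 (mod 15). So x ≡ 14·5 = 70 (mod 210).
  Combine with x ≡ 8 (mod 11): write x = 70 + 210·t and require 70 + 210·t ≡ 8 (mod 11), i.e. 210·t ≡ 8 − 70 ≡ 4 (mod 11). Since 210^(−1) ≡ 1 (mod 11) (210 ≡ 1 (mod 11)), t ≡ 1·4 ≡ 4 (mod 11). So x ≡ 70 + 210·4 = 910 (mod 2310).
Unique solution in [0, 2310): x = 910.

Final answer: x ≡ 910 (mod 2310); the representative in [0, 2310) is 910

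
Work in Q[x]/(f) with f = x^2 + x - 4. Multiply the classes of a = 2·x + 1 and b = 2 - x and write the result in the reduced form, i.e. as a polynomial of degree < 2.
a · b ≡ 5·x - 6 (mod f(x))

First multiply in Q[x] without reducing: a · b = -2·x^2 + 3·x + 2. Now divide by f(x) = x^2 + x - 4, eliminating the leading term at each step:
  leading term -2·x^2: subtract (-2)·f(x) = -2·x^2 - 2·x + 8, leaving 5·x - 6
The degree is now < 2, so this is the remainder. Hence a · b ≡ 5·x - 6 in Q[x]/(f).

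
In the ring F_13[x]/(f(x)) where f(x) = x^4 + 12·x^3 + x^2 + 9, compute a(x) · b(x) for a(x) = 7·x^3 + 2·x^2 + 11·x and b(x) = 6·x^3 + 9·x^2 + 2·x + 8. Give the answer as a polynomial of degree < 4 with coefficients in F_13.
Multiply as integer polynomials: a · b = 42·x^6 + 75·x^5 + 98·x^4 + 159·x^3 + 38·x^2 + 88·x. Reducing coefficients mod 13: a · b ≡ 3·x^6 + 10·x^5 + 7·x^4 + 3·x^3 + 12·x^2 + 10·x. Now divide by f(x) = x^4 + 12·x^3 + x^2 + 9 in F_13[x], eliminating the leading term at each step:
  leading term 3·x^6: subtract (3·x^2)·f(x) = 3·x^6 + 10·x^5 + 3·x^4 + x^2, leaving 4·x^4 + 3·x^3 + 11·x^2 + 10·x (coefficients mod 13)
  leading term 4·x^4: subtract (4)·f(x) = 4·x^4 + 9·x^3 + 4·x^2 + 10, leaving 7·x^3 + 7·x^2 + 10·x + 3 (coefficients mod 13)
The degree is now < 4, so this is the remainder. Hence a · b ≡ 7·x^3 + 7·x^2 + 10·x + 3 in F_13[x]/(f).

Final answer: a · b ≡ 7·x^3 + 7·x^2 + 10·x + 3 (mod f(x))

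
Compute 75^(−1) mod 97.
75^(−1) ≡ 22 (mod 97)

Apply the extended Euclidean algorithm to (97, 75), tracking rows (r, s, t) with s·97 + t·75 = r. Each division r_prev = q·r_cur + r_new produces the new row as (previous row) − q·(current row):
  row A: (97, 1, 0)   [1·97 + 0·75 = 97]
  row B: (75, 0, 1)   [0·97 + 1·75 = 75]
  97 = 1·75 + 22   → row C = row A − 1·row B = (22, 1, −1)   [check: 1·97 − 1·75 = 22]
  75 = 3·22 + 9   → row D = row B − 3·row C = (9, −3, 4)   [check: −3·97 + 4·75 = 9]
  22 = 2·9 + 4   → row E = row C − 2·row D = (4, 7, −9)   [check: 7·97 − 9·75 = 4]
  9 = 2·4 + 1   → row F = row D − 2·row E = (1, −17, 22)   [check: −17·97 + 22·75 = 1]
  4 = 4·1 + 0   → remainder 0, stop. gcd = 1 (last nonzero row F).
The gcd is 1, so 75 is invertible mod 97. The last nonzero row gives −17·97 + 22·75 = 1, so t = 22. So 75^(−1) ≡ 22 (mod 97). Verify: 75 · 22 = 1650 ≡ 1 (mod 97). ✓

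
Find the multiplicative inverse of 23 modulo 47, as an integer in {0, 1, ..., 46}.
Apply the extended Euclidean algorithm to (47, 23), tracking rows (r, s, t) with s·47 + t·23 = r. Each division r_prev = q·r_cur + r_new produces the new row as (previous row) − q·(current row):
  row A: (47, 1, 0)   [1·47 + 0·23 = 47]
  row B: (23, 0, 1)   [0·47 + 1·23 = 23]
  47 = 2·23 + 1   → row C = row A − 2·row B = (1, 1, −2)   [check: 1·47 − 2·23 = 1]
  23 = 23·1 + 0   → remainder 0, stop. gcd = 1 (last nonzero row C).
The gcd is 1, so 23 is invertible mod 47. The last nonzero row gives 1·47 − 2·23 = 1, so t = −2. So 23^(−1) ≡ −2 ≡ 45 (mod 47). Verify: 23 · 45 = 1035 ≡ 1 (mod 47). ✓

Final answer: 23^(−1) ≡ 45 (mod 47)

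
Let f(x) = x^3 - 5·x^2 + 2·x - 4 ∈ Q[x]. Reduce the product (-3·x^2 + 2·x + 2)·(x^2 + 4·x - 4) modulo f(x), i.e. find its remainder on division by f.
First multiply in Q[x] without reducing: a · b = -3·x^4 - 10·x^3 + 22·x^2 - 8. Now divide by f(x) = x^3 - 5·x^2 + 2·x - 4, eliminating the leading term at each step:
  leading term -3·x^4: subtract (-3·x)·f(x) = -3·x^4 + 15·x^3 - 6·x^2 + 12·x, leaving -25·x^3 + 28·x^2 - 12·x - 8
  leading term -25·x^3: subtract (-25)·f(x) = -25·x^3 + 125·x^2 - 50·x + 100, leaving -97·x^2 + 38·x - 108
The degree is now < 3, so this is the remainder. Hence a · b ≡ -97·x^2 + 38·x - 108 in Q[x]/(f).

Final answer: a · b ≡ -97·x^2 + 38·x - 108 (mod f(x))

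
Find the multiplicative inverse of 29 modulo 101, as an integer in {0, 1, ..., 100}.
29^(−1) ≡ 7 (mod 101)

Apply the extended Euclidean algorithm to (101, 29), tracking rows (r, s, t) with s·101 + t·29 = r. Each division r_prev = q·r_cur + r_new produces the new row as (previous row) − q·(current row):
  row A: (101, 1, 0)   [1·101 + 0·29 = 101]
  row B: (29, 0, 1)   [0·101 + 1·29 = 29]
  101 = 3·29 + 14   → row C = row A − 3·row B = (14, 1, −3)   [check: 1·101 − 3·29 = 14]
  29 = 2·14 + 1   → row D = row B − 2·row C = (1, −2, 7)   [check: −2·101 + 7·29 = 1]
  14 = 14·1 + 0   → remainder 0, stop. gcd = 1 (last nonzero row D).
The gcd is 1, so 29 is invertible mod 101. The last nonzero row gives −2·101 + 7·29 = 1, so t = 7. So 29^(−1) ≡ 7 (mod 101). Verify: 29 · 7 = 203 ≡ 1 (mod 101). ✓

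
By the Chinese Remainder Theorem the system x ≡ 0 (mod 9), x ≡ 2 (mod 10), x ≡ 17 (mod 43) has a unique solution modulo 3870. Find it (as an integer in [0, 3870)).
x ≡ 3672 (mod 3870); the representative in [0, 3870) is 3672

The moduli 9, 10, 43 are pairwise coprime, so by the CRT there is a unique solution mod 9·10·43 = 3870.
Solve by successive substitution. Start with x ≡ 0 (mod 9).
  Combine with x ≡ 2 (mod 10): write x = 9·t and require 9·t ≡ 2 (mod 10). Since 9^(−1) ≡ 9 (mod 10), t ≡ 9·2 ≡ 8 (mod 10). So x ≡ 9·8 = 72 (mod 90).
  Combine with x ≡ 17 (mod 43): write x = 72 + 90·t and require 72 + 90·t ≡ 17 (mod 43), i.e. 90·t ≡ 17 − 72 ≡ 31 (mod 43). Since 90^(−1) ≡ 11 (mod 43) (90 ≡ 4 (mod 43)), t ≡ 11·31 ≡ 40 (mod 43). So x ≡ 72 + 90·40 = 3672 (mod 3870).
Unique solution in [0, 3870): x = 3672.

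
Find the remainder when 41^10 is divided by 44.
1

Use repeated squaring. Binary(10) = 1010. Walk through the bits of the exponent 10 left-to-right: at each bit after the leading one, square the running value, then multiply by 41 if the bit is 1 (always reducing mod 44):
  bit 1 = 1 (leading): start with 41.
  bit 2 = 0: square 41^2 = 1681 ≡ 9 (mod 44).
  bit 3 = 1: square 9^2 = 81 ≡ 37; bit is 1, so multiply 37·41 = 1517 ≡ 21 (mod 44).
  bit 4 = 0: square 21^2 = 441 ≡ 1 (mod 44).
Final value: 41^10 ≡ 1 (mod 44).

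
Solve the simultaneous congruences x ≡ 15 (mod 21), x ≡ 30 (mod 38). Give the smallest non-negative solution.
x ≡ 372 (mod 798); the representative in [0, 798) is 372

The moduli 21, 38 are pairwise coprime, so by the CRT there is a unique solution mod 21·38 = 798.
Solve by successive substitution. Start with x ≡ 15 (mod 21).
  Combine with x ≡ 30 (mod 38): write x = 15 + 21·t and require 15 + 21·t ≡ 30 (mod 38), i.e. 21·t ≡ 30 − 15 ≡ 15 (mod 38). Since 21^(−1) ≡ 29 (mod 38), t ≡ 29·15 ≡ 17 (mod 38). So x ≡ 15 + 21·17 = 372 (mod 798).
Unique solution in [0, 798): x = 372.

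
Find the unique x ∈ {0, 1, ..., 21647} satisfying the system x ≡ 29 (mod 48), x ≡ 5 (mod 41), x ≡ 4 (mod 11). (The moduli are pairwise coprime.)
The moduli 48, 41, 11 are pairwise coprime, so by the CRT there is a unique solution mod 48·41·11 = 21648.
Solve by successive substitution. Start with x ≡ 29 (mod 48).
  Combine with x ≡ 5 (mod 41): write x = 29 + 48·t and require 29 + 48·t ≡ 5 (mod 41), i.e. 48·t ≡ 5 − 29 ≡ 17 (mod 41). Since 48^(−1) ≡ 6 (mod 41) (48 ≡ 7 (mod 41)), t ≡ 6·17 ≡ 20 (mod 41). So x ≡ 29 + 48·20 = 989 (mod 1968).
  Combine with x ≡ 4 (mod 11): write x = 989 + 1968·t and require 989 + 1968·t ≡ 4 (mod 11), i.e. 1968·t ≡ 4 − 989 ≡ 5 (mod 11). Since 1968^(−1) ≡ 10 (mod 11) (1968 ≡ 10 (mod 11)), t ≡ 10·5 ≡ 6 (mod 11). So x ≡ 989 + 1968·6 = 12797 (mod 21648).
Unique solution in [0, 21648): x = 12797.

Final answer: x ≡ 12797 (mod 21648); the representative in [0, 21648) is 12797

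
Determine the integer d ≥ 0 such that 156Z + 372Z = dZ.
In the PID Z, (a, b) is generated by gcd(a, b). Compute gcd(372, 156) with the extended Euclidean algorithm, tracking rows (r, s, t) with s·372 + t·156 = r:
  row A: (372, 1, 0)   [1·372 + 0·156 = 372]
  row B: (156, 0, 1)   [0·372 + 1·156 = 156]
  372 = 2·156 + 60   → row C = row A − 2·row B = (60, 1, −2)   [check: 1·372 − 2·156 = 60]
  156 = 2·60 + 36   → row D = row B − 2·row C = (36, −2, 5)   [check: −2·372 + 5·156 = 36]
  60 = 1·36 + 24   → row E = row C − 1·row D = (24, 3, −7)   [check: 3·372 − 7·156 = 24]
  36 = 1·24 + 12   → row F = row D − 1·row E = (12, −5, 12)   [check: −5·372 + 12·156 = 12]
  24 = 2·12 + 0   → remainder 0, stop. gcd = 12 (last nonzero row F).
So gcd(156, 372) = 12, with Bézout identity −5·372 + 12·156 = 12. Containment (⊇): the Bézout identity exhibits 12 as an element of (156, 372), giving (12) ⊆ (156, 372). Containment (⊆): since 12 | 156 and 12 | 372 (156 = 12·13, 372 = 12·31), every Z-linear combination of 156 and 372 is divisible by 12, so (156, 372) ⊆ (12). Therefore (156, 372) = (12), d = 12.

Final answer: (156, 372) = (12); d = 12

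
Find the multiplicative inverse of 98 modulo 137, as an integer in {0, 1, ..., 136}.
98^(−1) ≡ 7 (mod 137)

Apply the extended Euclidean algorithm to (137, 98), tracking rows (r, s, t) with s·137 + t·98 = r. Each division r_prev = q·r_cur + r_new produces the new row as (previous row) − q·(current row):
  row A: (137, 1, 0)   [1·137 + 0·98 = 137]
  row B: (98, 0, 1)   [0·137 + 1·98 = 98]
  137 = 1·98 + 39   → row C = row A − 1·row B = (39, 1, −1)   [check: 1·137 − 1·98 = 39]
  98 = 2·39 + 20   → row D = row B − 2·row C = (20, −2, 3)   [check: −2·137 + 3·98 = 20]
  39 = 1·20 + 19   → row E = row C − 1·row D = (19, 3, −4)   [check: 3·137 − 4·98 = 19]
  20 = 1·19 + 1   → row F = row D − 1·row E = (1, −5, 7)   [check: −5·137 + 7·98 = 1]
  19 = 19·1 + 0   → remainder 0, stop. gcd = 1 (last nonzero row F).
The gcd is 1, so 98 is invertible mod 137. The last nonzero row gives −5·137 + 7·98 = 1, so t = 7. So 98^(−1) ≡ 7 (mod 137). Verify: 98 · 7 = 686 ≡ 1 (mod 137). ✓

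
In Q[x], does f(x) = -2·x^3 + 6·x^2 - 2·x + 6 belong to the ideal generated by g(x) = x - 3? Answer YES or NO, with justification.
In Q[x] the ideal (g) consists of all multiples of g, so f ∈ (g) iff g | f, i.e. iff the remainder of f on division by g is 0. Divide f by g (g is monic, so eliminate the leading term of the running remainder at each step):
  leading term -2·x^3: subtract (-2·x^2)·g(x) = -2·x^3 + 6·x^2, leaving 6 - 2·x
  leading term -2·x: subtract (-2)·g(x) = 6 - 2·x, leaving 0
The remainder is 0, so f(x) = g(x) · h(x) with h(x) = -2·x^2 - 2. Hence g | f, i.e. f ∈ (g).

Final answer: YES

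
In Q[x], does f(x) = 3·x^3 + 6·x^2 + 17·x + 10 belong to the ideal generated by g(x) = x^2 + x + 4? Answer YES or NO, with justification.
NO

In Q[x] the ideal (g) consists of all multiples of g, so f ∈ (g) iff g | f, i.e. iff the remainder of f on division by g is 0. Divide f by g (g is monic, so eliminate the leading term of the running remainder at each step):
  leading term 3·x^3: subtract (3·x)·g(x) = 3·x^3 + 3·x^2 + 12·x, leaving 3·x^2 + 5·x + 10
  leading term 3·x^2: subtract (3)·g(x) = 3·x^2 + 3·x + 12, leaving 2·x - 2
The remainder r(x) = 2·x - 2 ≠ 0 (and deg r < deg g), so g ∤ f, i.e. f ∉ (g).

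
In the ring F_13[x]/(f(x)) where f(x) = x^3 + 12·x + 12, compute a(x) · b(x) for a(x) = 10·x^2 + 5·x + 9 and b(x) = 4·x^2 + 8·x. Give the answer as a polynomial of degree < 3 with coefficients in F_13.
a · b ≡ 12·x^2 + 4·x + 9 (mod f(x))

Multiply as integer polynomials: a · b = 40·x^4 + 100·x^3 + 76·x^2 + 72·x. Reducing coefficients mod 13: a · b ≡ x^4 + 9·x^3 + 11·x^2 + 7·x. Now divide by f(x) = x^3 + 12·x + 12 in F_13[x], eliminating the leading term at each step:
  leading term x^4: subtract (x)·f(x) = x^4 + 12·x^2 + 12·x, leaving 9·x^3 + 12·x^2 + 8·x (coefficients mod 13)
  leading term 9·x^3: subtract (9)·f(x) = 9·x^3 + 4·x + 4, leaving 12·x^2 + 4·x + 9 (coefficients mod 13)
The degree is now < 3, so this is the remainder. Hence a · b ≡ 12·x^2 + 4·x + 9 in F_13[x]/(f).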